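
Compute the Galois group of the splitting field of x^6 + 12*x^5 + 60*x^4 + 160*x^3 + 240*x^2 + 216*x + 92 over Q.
The polynomial f is an irreducible sextic over Q, so G = Gal(f/Q) is one of the 16 transitive subgroups 6T1, ..., 6T16 of S_6. The discriminant of f is 746496000000 = 864000^2, a perfect square, so G is contained in A_6. The transitive groups of degree 6 contained in A_6 are: A_4 (6T4, order 12), S_4 (6T7, order 24), (C_3 x C_3) : C_4 (6T10, order 36), PSL(2,5) (6T12, order 60), A_6 (6T15, order 360). By Dedekind's theorem, for a prime p not dividing disc(f) the degrees of the irreducible factors of f mod p form the cycle type of an element of G. Factoring f modulo the 6 such primes p <= 23 (skipping 2, 3, 5, which divide the discriminant), each new pattern first appears at: mod 7: f = (x + 5)(x^5 + 4x^3 + 2x + 3), pattern 5+1; mod 23: f = (x)(x + 9)(x + 14)(x^3 + 12x^2 + 3x + 5), pattern 3+1+1+1. No other pattern occurs in this range, so the set of observed cycle types is {5+1, 3+1+1+1}. Among the candidates above, the only group containing elements of all these cycle types is A_6 (6T15) — each of A_4 (6T4), S_4 (6T7), (C_3 x C_3) : C_4 (6T10), PSL(2,5) (6T12) lacks at least one of them. Hence G = A_6 (6T15), of order 360.

A_6 (also written A6)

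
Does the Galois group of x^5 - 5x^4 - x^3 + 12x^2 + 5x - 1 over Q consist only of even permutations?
The polynomial is irreducible of degree 5 over Q. Its discriminant is 7745089 = 2783^2, a perfect square. A Galois group lies in the alternating group exactly when the discriminant is a square in Q, so the Galois group (C_5) is contained in A_5.

Yes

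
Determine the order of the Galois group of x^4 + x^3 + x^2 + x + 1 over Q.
The degree of the splitting field over Q equals the order of the Galois group, so first determine the group. The polynomial is an irreducible quartic over Q and its discriminant is 125, which is not a perfect square, so the Galois group is not contained in A_4. The resolvent cubic y^3 - y^2 - 3*y + 2 has exactly one rational root, so the Galois group is C_4 or D_4. The quartic becomes reducible over Q(sqrt(disc)), so the group is C_4. The Galois group C_4 (4T1) has order 4, so the splitting field has degree 4 over Q.

4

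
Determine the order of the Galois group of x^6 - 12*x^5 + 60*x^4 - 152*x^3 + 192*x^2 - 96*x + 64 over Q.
The degree of the splitting field over Q equals the order of the Galois group, so first determine the group. The polynomial f is an irreducible sextic over Q, so G = Gal(f/Q) is one of the 16 transitive subgroups 6T1, ..., 6T16 of S_6. The discriminant of f is -21134460321792, which is not a perfect square, so G is not contained in A_6. The transitive groups of degree 6 not contained in A_6 are: C_6 (6T1, order 6), S_3 (6T2, order 6), D_6 (6T3, order 12), C_3 x S_3 (6T5, order 18), A_4 x C_2 (6T6, order 24), S_4 (6T8, order 24), S_3 x S_3 (6T9, order 36), S_4 x C_2 (6T11, order 48), (S_3 x S_3) : C_2 (6T13, order 72), PGL(2,5) (6T14, order 120), S_6 (6T16, order 720). By Dedekind's theorem, for a prime p not dividing disc(f) the degrees of the irreducible factors of f mod p form the cycle type of an element of G. Factoring f modulo the 37 such primes p <= 167 (skipping 2, 3, which divide the discriminant), each new pattern first appears at: mod 5: f = (x^6 + 3x^5 + 3x^3 + 2x^2 + 4x + 4), pattern 6; mod 7: f = (x^3 + x^2 + 5x + 2)(x^3 + x^2 + 5x + 4), pattern 3+3; mod 17: f = (x^2 + 2x + 13)(x^2 + 4x + 9)(x^2 + 16x + 2), pattern 2+2+2; mod 19: f = (x + 2)(x + 4)(x + 5)(x + 7)(x + 9)(x + 18), pattern 1+1+1+1+1+1. No other pattern occurs in this range, so the set of observed cycle types is {6, 3+3, 2+2+2, 1+1+1+1+1+1}. The candidates containing elements of all these cycle types are C_6 (6T1) of order 6, D_6 (6T3) of order 12, C_3 x S_3 (6T5) of order 18, A_4 x C_2 (6T6) of order 24, S_3 x S_3 (6T9) of order 36, S_4 x C_2 (6T11) of order 48, (S_3 x S_3) : C_2 (6T13) of order 72, PGL(2,5) (6T14) of order 120, S_6 (6T16) of order 720; the others are excluded. The observed types are precisely the cycle types that occur in C_6 (6T1). Each of the other remaining candidates has further cycle types, and by the Chebotarev density theorem the matching factorization patterns would occur for a proportion of primes equal to their share of the group: D_6 (6T3) additionally contains elements of type 2+2+1+1 (3 of its 12 elements, about 25% of primes); C_3 x S_3 (6T5) additionally contains elements of type 3+1+1+1 (4 of its 18 elements, about 22% of primes); A_4 x C_2 (6T6) additionally contains elements of type 2+2+1+1, 2+1+1+1+1 (6 of its 24 elements, about 25% of primes); S_3 x S_3 (6T9) additionally contains elements of type 3+1+1+1, 2+2+1+1 (13 of its 36 elements, about 36% of primes); S_4 x C_2 (6T11) additionally contains elements of type 4+2, 4+1+1, 2+2+1+1, 2+1+1+1+1 (24 of its 48 elements, about 50% of primes); (S_3 x S_3) : C_2 (6T13) additionally contains elements of type 4+2, 3+2+1, 3+1+1+1, 2+2+1+1, 2+1+1+1+1 (49 of its 72 elements, about 68% of primes); PGL(2,5) (6T14) additionally contains elements of type 5+1, 4+1+1, 2+2+1+1 (69 of its 120 elements, about 58% of primes); S_6 (6T16) additionally contains elements of type 5+1, 4+2, 4+1+1, 3+2+1, 3+1+1+1, 2+2+1+1, 2+1+1+1+1 (544 of its 720 elements, about 76% of primes). None of the 37 primes tested shows any such pattern (for each of these groups the chance of that is below 10^-4), which rules them out. Hence G = C_6 (6T1), of order 6. The Galois group C_6 (6T1) has order 6, so the splitting field has degree 6 over Q.

6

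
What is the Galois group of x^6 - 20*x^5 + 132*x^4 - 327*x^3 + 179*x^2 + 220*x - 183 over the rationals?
PSL(2,5)

The polynomial f is an irreducible sextic over Q, so G = Gal(f/Q) is one of the 16 transitive subgroups 6T1, ..., 6T16 of S_6. The discriminant of f is 8413926734596681 = 91727459^2, a perfect square, so G is contained in A_6. The transitive groups of degree 6 contained in A_6 are: A_4 (6T4, order 12), S_4 (6T7, order 24), (C_3 x C_3) : C_4 (6T10, order 36), PSL(2,5) (6T12, order 60), A_6 (6T15, order 360). By Dedekind's theorem, for a prime p not dividing disc(f) the degrees of the irreducible factors of f mod p form the cycle type of an element of G. Factoring f modulo the 21 such primes p <= 79 (skipping 19, which divides the discriminant), each new pattern first appears at: mod 2: f = (x + 1)(x^5 + x^4 + x^3 + x + 1), pattern 5+1; mod 7: f = (x^3 + 4)(x^3 + x^2 + 6x + 5), pattern 3+3; mod 61: f = (x)(x + 21)(x^2 + 6x + 41)(x^2 + 14x + 14), pattern 2+2+1+1. No other pattern occurs in this range, so the set of observed cycle types is {5+1, 3+3, 2+2+1+1}. The candidates containing elements of all these cycle types are PSL(2,5) (6T12) of order 60, A_6 (6T15) of order 360; the others are excluded. The observed types are precisely the cycle types that occur in PSL(2,5) (6T12) (apart from the identity). Each of the other remaining candidates has further cycle types, and by the Chebotarev density theorem the matching factorization patterns would occur for a proportion of primes equal to their share of the group: A_6 (6T15) additionally contains elements of type 4+2, 3+1+1+1 (130 of its 360 elements, about 36% of primes). None of the 21 primes tested shows any such pattern (for each of these groups the chance of that is below 10^-4), which rules them out. Hence G = PSL(2,5) (6T12), of order 60.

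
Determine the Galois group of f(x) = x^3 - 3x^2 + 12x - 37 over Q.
The polynomial is an irreducible cubic over Q and its discriminant is -22599, which is not a perfect square. For an irreducible cubic, a non-square discriminant gives Galois group S_3.

S_3 (order 6)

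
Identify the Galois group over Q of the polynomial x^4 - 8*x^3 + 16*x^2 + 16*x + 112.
The polynomial is an irreducible quartic over Q and its discriminant is 800915456, which is not a perfect square, so the Galois group is not contained in A_4. The resolvent cubic y^3 - 16*y^2 - 576*y - 256 is irreducible over Q. An irreducible resolvent with non-square discriminant gives S_4.

S_4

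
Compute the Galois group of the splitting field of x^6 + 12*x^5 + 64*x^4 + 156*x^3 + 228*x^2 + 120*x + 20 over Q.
S_4 x C_2 (also written S4xC2)

The polynomial f is an irreducible sextic over Q, so G = Gal(f/Q) is one of the 16 transitive subgroups 6T1, ..., 6T16 of S_6. The discriminant of f is -64225280000, which is not a perfect square, so G is not contained in A_6. The transitive groups of degree 6 not contained in A_6 are: C_6 (6T1, order 6), S_3 (6T2, order 6), D_6 (6T3, order 12), C_3 x S_3 (6T5, order 18), A_4 x C_2 (6T6, order 24), S_4 (6T8, order 24), S_3 x S_3 (6T9, order 36), S_4 x C_2 (6T11, order 48), (S_3 x S_3) : C_2 (6T13, order 72), PGL(2,5) (6T14, order 120), S_6 (6T16, order 720). By Dedekind's theorem, for a prime p not dividing disc(f) the degrees of the irreducible factors of f mod p form the cycle type of an element of G. Factoring f modulo the 17 such primes p <= 71 (skipping 2, 5, 7, which divide the discriminant), each new pattern first appears at: mod 3: f = (x^3 + x^2 + x + 2)(x^3 + 2x^2 + x + 1), pattern 3+3; mod 13: f = (x^6 + 12x^5 + 12x^4 + 7x^2 + 3x + 7), pattern 6; mod 19: f = (x^2 + 13x + 10)(x^4 + 18x^3 + 10x^2 + 17x + 2), pattern 4+2; mod 23: f = (x + 7)(x + 9)(x^4 + 19x^3 + 19x^2 + 12x + 12), pattern 4+1+1; mod 53: f = (x^2 + 18x + 26)(x^2 + 20x + 15)(x^2 + 27x + 15), pattern 2+2+2; mod 59: f = (x + 10)(x + 26)(x^2 + 37x + 28)(x^2 + 57x + 6), pattern 2+2+1+1; mod 71: f = (x + 3)(x + 11)(x + 30)(x + 50)(x^2 + 60x + 7), pattern 2+1+1+1+1. No other pattern occurs in this range, so the set of observed cycle types is {3+3, 6, 4+2, 4+1+1, 2+2+2, 2+2+1+1, 2+1+1+1+1}. The candidates containing elements of all these cycle types are S_4 x C_2 (6T11) of order 48, S_6 (6T16) of order 720; the others are excluded. The observed types are precisely the cycle types that occur in S_4 x C_2 (6T11) (apart from the identity). Each of the other remaining candidates has further cycle types, and by the Chebotarev density theorem the matching factorization patterns would occur for a proportion of primes equal to their share of the group: S_6 (6T16) additionally contains elements of type 5+1, 3+2+1, 3+1+1+1 (304 of its 720 elements, about 42% of primes). None of the 17 primes tested shows any such pattern (for each of these groups the chance of that is below 10^-4), which rules them out. Hence G = S_4 x C_2 (6T11), of order 48.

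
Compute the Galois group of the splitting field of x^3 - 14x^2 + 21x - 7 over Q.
3T1: C_3

The polynomial is an irreducible cubic over Q and its discriminant is 8281 = 91^2, a perfect square. For an irreducible cubic, a square discriminant forces the Galois group to be A_3, the cyclic group of order 3.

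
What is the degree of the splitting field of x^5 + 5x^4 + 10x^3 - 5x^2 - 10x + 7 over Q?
The degree of the splitting field over Q equals the order of the Galois group, so first determine the group. The polynomial f is an irreducible quintic over Q, so G = Gal(f/Q) is a transitive subgroup of S_5: one of C_5 (5T1, order 5), D_5 (5T2, order 10), F_20 (5T3, order 20), A_5 (5T4, order 60) or S_5 (5T5, order 120). The discriminant of f is 158203125, which is not a perfect square, so G is not contained in A_5. The transitive groups of degree 5 not contained in A_5 are: F_20 (5T3, order 20), S_5 (5T5, order 120). By Dedekind's theorem, for a prime p not dividing disc(f) the degrees of the irreducible factors of f mod p form the cycle type of an element of G. Factoring f modulo the 18 such primes p <= 71 (skipping 3, 5, which divide the discriminant), each new pattern first appears at: mod 2: f = (x + 1)(x^4 + x + 1), pattern 4+1; mod 11: f = (x^5 + 5x^4 + 10x^3 + 6x^2 + x + 7), pattern 5; mod 19: f = (x + 15)(x^2 + 13x + 13)(x^2 + 15x + 9), pattern 2+2+1; mod 41: f = (x + 10)(x + 13)(x + 16)(x + 19)(x + 29), pattern 1+1+1+1+1. No other pattern occurs in this range, so the set of observed cycle types is {4+1, 5, 2+2+1, 1+1+1+1+1}. The candidates containing elements of all these cycle types are F_20 (5T3) of order 20, S_5 (5T5) of order 120; the others are excluded. The observed types are precisely the cycle types that occur in F_20 (5T3). Each of the other remaining candidates has further cycle types, and by the Chebotarev density theorem the matching factorization patterns would occur for a proportion of primes equal to their share of the group: S_5 (5T5) additionally contains elements of type 3+2, 3+1+1, 2+1+1+1 (50 of its 120 elements, about 42% of primes). None of the 18 primes tested shows any such pattern (for each of these groups the chance of that is below 10^-4), which rules them out. Hence G = F_20 (5T3), of order 20. The Galois group F_20 (5T3) has order 20, so the splitting field has degree 20 over Q.

20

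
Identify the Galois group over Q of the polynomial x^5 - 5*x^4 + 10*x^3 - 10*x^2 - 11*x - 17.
The polynomial f is an irreducible quintic over Q, so G = Gal(f/Q) is a transitive subgroup of S_5: one of C_5 (5T1, order 5), D_5 (5T2, order 10), F_20 (5T3, order 20), A_5 (5T4, order 60) or S_5 (5T5, order 120). The discriminant of f is 3008364544, which is not a perfect square, so G is not contained in A_5. The transitive groups of degree 5 not contained in A_5 are: F_20 (5T3, order 20), S_5 (5T5, order 120). By Dedekind's theorem, for a prime p not dividing disc(f) the degrees of the irreducible factors of f mod p form the cycle type of an element of G. Factoring f modulo the 3 such primes p <= 7 (skipping 2, which divides the discriminant), each new pattern first appears at: mod 3: f = (x^5 + x^4 + x^3 + 2x^2 + x + 1), pattern 5; mod 7: f = (x^2 + 3x + 1)(x^3 + 6x^2 + 5x + 4), pattern 3+2. No other pattern occurs in this range, so the set of observed cycle types is {5, 3+2}. Among the candidates above, the only group containing elements of all these cycle types is S_5 (5T5) — F_20 (5T3) lacks at least one of them. Hence G = S_5 (5T5), of order 120.

S_5, the symmetric group on 5 letters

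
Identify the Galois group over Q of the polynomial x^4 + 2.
The polynomial is an irreducible quartic over Q and its discriminant is 2048, which is not a perfect square, so the Galois group is not contained in A_4. The resolvent cubic y^3 - 8*y has exactly one rational root, so the Galois group is C_4 or D_4. The quartic remains irreducible over Q(sqrt(disc)), so the group is D_4.

D_4 (also written D4)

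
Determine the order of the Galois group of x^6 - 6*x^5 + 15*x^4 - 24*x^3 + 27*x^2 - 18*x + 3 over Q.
The degree of the splitting field over Q equals the order of the Galois group, so first determine the group. The polynomial f is an irreducible sextic over Q, so G = Gal(f/Q) is one of the 16 transitive subgroups 6T1, ..., 6T16 of S_6. The discriminant of f is 40310784, which is not a perfect square, so G is not contained in A_6. The transitive groups of degree 6 not contained in A_6 are: C_6 (6T1, order 6), S_3 (6T2, order 6), D_6 (6T3, order 12), C_3 x S_3 (6T5, order 18), A_4 x C_2 (6T6, order 24), S_4 (6T8, order 24), S_3 x S_3 (6T9, order 36), S_4 x C_2 (6T11, order 48), (S_3 x S_3) : C_2 (6T13, order 72), PGL(2,5) (6T14, order 120), S_6 (6T16, order 720). By Dedekind's theorem, for a prime p not dividing disc(f) the degrees of the irreducible factors of f mod p form the cycle type of an element of G. Factoring f modulo the 14 such primes p <= 53 (skipping 2, 3, which divide the discriminant), each new pattern first appears at: mod 5: f = (x + 2)(x + 3)(x^2 + 3)(x^2 + 4x + 1), pattern 2+2+1+1; mod 7: f = (x^6 + x^5 + x^4 + 4x^3 + 6x^2 + 3x + 3), pattern 6; mod 19: f = (x + 9)(x + 12)(x + 14)(x^3 + 16x^2 + 3x + 2), pattern 3+1+1+1; mod 31: f = (x^2 + 10x + 13)(x^2 + 19x + 7)(x^2 + 27x + 14), pattern 2+2+2; mod 43: f = (x^3 + 40x^2 + 3x + 4)(x^3 + 40x^2 + 3x + 33), pattern 3+3. No other pattern occurs in this range, so the set of observed cycle types is {2+2+1+1, 6, 3+1+1+1, 2+2+2, 3+3}. The candidates containing elements of all these cycle types are S_3 x S_3 (6T9) of order 36, (S_3 x S_3) : C_2 (6T13) of order 72, S_6 (6T16) of order 720; the others are excluded. The observed types are precisely the cycle types that occur in S_3 x S_3 (6T9) (apart from the identity). Each of the other remaining candidates has further cycle types, and by the Chebotarev density theorem the matching factorization patterns would occur for a proportion of primes equal to their share of the group: (S_3 x S_3) : C_2 (6T13) additionally contains elements of type 4+2, 3+2+1, 2+1+1+1+1 (36 of its 72 elements, about 50% of primes); S_6 (6T16) additionally contains elements of type 5+1, 4+2, 4+1+1, 3+2+1, 2+1+1+1+1 (459 of its 720 elements, about 64% of primes). None of the 14 primes tested shows any such pattern (for each of these groups the chance of that is below 10^-4), which rules them out. Hence G = S_3 x S_3 (6T9), of order 36. The Galois group S_3 x S_3 (6T9) has order 36, so the splitting field has degree 36 over Q.

36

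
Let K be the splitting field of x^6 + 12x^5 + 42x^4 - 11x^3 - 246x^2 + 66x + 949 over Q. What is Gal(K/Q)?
C_3 x S_3

The polynomial f is an irreducible sextic over Q, so G = Gal(f/Q) is one of the 16 transitive subgroups 6T1, ..., 6T16 of S_6. The discriminant of f is -152796047606667, which is not a perfect square, so G is not contained in A_6. The transitive groups of degree 6 not contained in A_6 are: C_6 (6T1, order 6), S_3 (6T2, order 6), D_6 (6T3, order 12), C_3 x S_3 (6T5, order 18), A_4 x C_2 (6T6, order 24), S_4 (6T8, order 24), S_3 x S_3 (6T9, order 36), S_4 x C_2 (6T11, order 48), (S_3 x S_3) : C_2 (6T13, order 72), PGL(2,5) (6T14, order 120), S_6 (6T16, order 720). By Dedekind's theorem, for a prime p not dividing disc(f) the degrees of the irreducible factors of f mod p form the cycle type of an element of G. Factoring f modulo the 33 such primes p <= 149 (skipping 3, 43, which divide the discriminant), each new pattern first appears at: mod 2: f = (x^6 + x^3 + 1), pattern 6; mod 7: f = (x + 1)(x + 2)(x + 3)(x^3 + 6x^2 + 2x + 3), pattern 3+1+1+1; mod 17: f = (x^2 + 7)(x^2 + 2x + 12)(x^2 + 10x + 3), pattern 2+2+2; mod 19: f = (x^3 + 6x^2 + 10x + 16)(x^3 + 6x^2 + 15x + 13), pattern 3+3; mod 73: f = (x)(x + 5)(x + 22)(x + 38)(x + 41)(x + 52), pattern 1+1+1+1+1+1. No other pattern occurs in this range, so the set of observed cycle types is {6, 3+1+1+1, 2+2+2, 3+3, 1+1+1+1+1+1}. The candidates containing elements of all these cycle types are C_3 x S_3 (6T5) of order 18, S_3 x S_3 (6T9) of order 36, (S_3 x S_3) : C_2 (6T13) of order 72, S_6 (6T16) of order 720; the others are excluded. The observed types are precisely the cycle types that occur in C_3 x S_3 (6T5). Each of the other remaining candidates has further cycle types, and by the Chebotarev density theorem the matching factorization patterns would occur for a proportion of primes equal to their share of the group: S_3 x S_3 (6T9) additionally contains elements of type 2+2+1+1 (9 of its 36 elements, about 25% of primes); (S_3 x S_3) : C_2 (6T13) additionally contains elements of type 4+2, 3+2+1, 2+2+1+1, 2+1+1+1+1 (45 of its 72 elements, about 62% of primes); S_6 (6T16) additionally contains elements of type 5+1, 4+2, 4+1+1, 3+2+1, 2+2+1+1, 2+1+1+1+1 (504 of its 720 elements, about 70% of primes). None of the 33 primes tested shows any such pattern (for each of these groups the chance of that is below 10^-4), which rules them out. Hence G = C_3 x S_3 (6T5), of order 18.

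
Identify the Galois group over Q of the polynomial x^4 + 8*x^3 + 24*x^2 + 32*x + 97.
V_4, the Klein four-group

The polynomial is an irreducible quartic over Q and its discriminant is 136048896 = 11664^2, a perfect square, so the Galois group is contained in A_4. The resolvent cubic y^3 - 24*y^2 - 132*y + 2080 splits completely over Q, which gives the Klein four-group V_4.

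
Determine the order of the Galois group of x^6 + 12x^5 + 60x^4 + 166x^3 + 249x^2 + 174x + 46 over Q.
The degree of the splitting field over Q equals the order of the Galois group, so first determine the group. The polynomial f is an irreducible sextic over Q, so G = Gal(f/Q) is one of the 16 transitive subgroups 6T1, ..., 6T16 of S_6. The discriminant of f is 304930925568, which is not a perfect square, so G is not contained in A_6. The transitive groups of degree 6 not contained in A_6 are: C_6 (6T1, order 6), S_3 (6T2, order 6), D_6 (6T3, order 12), C_3 x S_3 (6T5, order 18), A_4 x C_2 (6T6, order 24), S_4 (6T8, order 24), S_3 x S_3 (6T9, order 36), S_4 x C_2 (6T11, order 48), (S_3 x S_3) : C_2 (6T13, order 72), PGL(2,5) (6T14, order 120), S_6 (6T16, order 720). By Dedekind's theorem, for a prime p not dividing disc(f) the degrees of the irreducible factors of f mod p form the cycle type of an element of G. Factoring f modulo the 79 such primes p <= 421 (skipping 2, 3, 41, which divide the discriminant), each new pattern first appears at: mod 5: f = (x^2 + 2)(x^2 + 3x + 4)(x^2 + 4x + 2), pattern 2+2+2; mod 7: f = (x^6 + 5x^5 + 4x^4 + 5x^3 + 4x^2 + 6x + 4), pattern 6; mod 11: f = (x + 3)(x + 8)(x^2 + 3x + 10)(x^2 + 9x + 10), pattern 2+2+1+1; mod 13: f = (x^3 + 6x^2 + 4)(x^3 + 6x^2 + 11x + 5), pattern 3+3; mod 61: f = (x + 4)(x + 8)(x + 21)(x + 26)(x + 33)(x + 42), pattern 1+1+1+1+1+1. No other pattern occurs in this range, so the set of observed cycle types is {2+2+2, 6, 2+2+1+1, 3+3, 1+1+1+1+1+1}. The candidates containing elements of all these cycle types are D_6 (6T3) of order 12, A_4 x C_2 (6T6) of order 24, S_3 x S_3 (6T9) of order 36, S_4 x C_2 (6T11) of order 48, (S_3 x S_3) : C_2 (6T13) of order 72, PGL(2,5) (6T14) of order 120, S_6 (6T16) of order 720; the others are excluded. The observed types are precisely the cycle types that occur in D_6 (6T3). Each of the other remaining candidates has further cycle types, and by the Chebotarev density theorem the matching factorization patterns would occur for a proportion of primes equal to their share of the group: A_4 x C_2 (6T6) additionally contains elements of type 2+1+1+1+1 (3 of its 24 elements, about 12% of primes); S_3 x S_3 (6T9) additionally contains elements of type 3+1+1+1 (4 of its 36 elements, about 11% of primes); S_4 x C_2 (6T11) additionally contains elements of type 4+2, 4+1+1, 2+1+1+1+1 (15 of its 48 elements, about 31% of primes); (S_3 x S_3) : C_2 (6T13) additionally contains elements of type 4+2, 3+2+1, 3+1+1+1, 2+1+1+1+1 (40 of its 72 elements, about 56% of primes); PGL(2,5) (6T14) additionally contains elements of type 5+1, 4+1+1 (54 of its 120 elements, about 45% of primes); S_6 (6T16) additionally contains elements of type 5+1, 4+2, 4+1+1, 3+2+1, 3+1+1+1, 2+1+1+1+1 (499 of its 720 elements, about 69% of primes). None of the 79 primes tested shows any such pattern (for each of these groups the chance of that is below 10^-4), which rules them out. Hence G = D_6 (6T3), of order 12. The Galois group D_6 (6T3) has order 12, so the splitting field has degree 12 over Q.

12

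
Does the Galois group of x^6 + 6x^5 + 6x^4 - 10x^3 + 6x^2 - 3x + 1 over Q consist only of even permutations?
No

The polynomial is irreducible of degree 6 over Q. Its discriminant is -51195483, which is not a perfect square. A Galois group lies in the alternating group exactly when the discriminant is a square in Q, so the Galois group (C_3 x S_3) is not contained in A_6.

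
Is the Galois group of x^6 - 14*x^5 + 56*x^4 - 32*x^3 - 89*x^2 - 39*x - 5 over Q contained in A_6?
The polynomial is irreducible of degree 6 over Q. Its discriminant is 30991489 = 5567^2, a perfect square. A Galois group lies in the alternating group exactly when the discriminant is a square in Q, so the Galois group (PSL(2,5)) is contained in A_6.

Yes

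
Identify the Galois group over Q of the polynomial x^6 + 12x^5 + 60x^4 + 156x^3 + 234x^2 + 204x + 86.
6T3: D_6

The polynomial f is an irreducible sextic over Q, so G = Gal(f/Q) is one of the 16 transitive subgroups 6T1, ..., 6T16 of S_6. The discriminant of f is -37744330752, which is not a perfect square, so G is not contained in A_6. The transitive groups of degree 6 not contained in A_6 are: C_6 (6T1, order 6), S_3 (6T2, order 6), D_6 (6T3, order 12), C_3 x S_3 (6T5, order 18), A_4 x C_2 (6T6, order 24), S_4 (6T8, order 24), S_3 x S_3 (6T9, order 36), S_4 x C_2 (6T11, order 48), (S_3 x S_3) : C_2 (6T13, order 72), PGL(2,5) (6T14, order 120), S_6 (6T16, order 720). By Dedekind's theorem, for a prime p not dividing disc(f) the degrees of the irreducible factors of f mod p form the cycle type of an element of G. Factoring f modulo the 79 such primes p <= 421 (skipping 2, 3, 53, which divide the discriminant), each new pattern first appears at: mod 5: f = (x^2 + 2)(x^2 + 3x + 4)(x^2 + 4x + 2), pattern 2+2+2; mod 7: f = (x^6 + 5x^5 + 4x^4 + 2x^3 + 3x^2 + x + 2), pattern 6; mod 11: f = (x + 4)(x + 8)(x^2 + 2x + 6)(x^2 + 9x + 4), pattern 2+2+1+1; mod 19: f = (x^3 + 6x^2 + 11x + 17)(x^3 + 6x^2 + 13x + 14), pattern 3+3; mod 43: f = (x)(x + 7)(x + 8)(x + 14)(x + 34)(x + 35), pattern 1+1+1+1+1+1. No other pattern occurs in this range, so the set of observed cycle types is {2+2+2, 6, 2+2+1+1, 3+3, 1+1+1+1+1+1}. The candidates containing elements of all these cycle types are D_6 (6T3) of order 12, A_4 x C_2 (6T6) of order 24, S_3 x S_3 (6T9) of order 36, S_4 x C_2 (6T11) of order 48, (S_3 x S_3) : C_2 (6T13) of order 72, PGL(2,5) (6T14) of order 120, S_6 (6T16) of order 720; the others are excluded. The observed types are precisely the cycle types that occur in D_6 (6T3). Each of the other remaining candidates has further cycle types, and by the Chebotarev density theorem the matching factorization patterns would occur for a proportion of primes equal to their share of the group: A_4 x C_2 (6T6) additionally contains elements of type 2+1+1+1+1 (3 of its 24 elements, about 12% of primes); S_3 x S_3 (6T9) additionally contains elements of type 3+1+1+1 (4 of its 36 elements, about 11% of primes); S_4 x C_2 (6T11) additionally contains elements of type 4+2, 4+1+1, 2+1+1+1+1 (15 of its 48 elements, about 31% of primes); (S_3 x S_3) : C_2 (6T13) additionally contains elements of type 4+2, 3+2+1, 3+1+1+1, 2+1+1+1+1 (40 of its 72 elements, about 56% of primes); PGL(2,5) (6T14) additionally contains elements of type 5+1, 4+1+1 (54 of its 120 elements, about 45% of primes); S_6 (6T16) additionally contains elements of type 5+1, 4+2, 4+1+1, 3+2+1, 3+1+1+1, 2+1+1+1+1 (499 of its 720 elements, about 69% of primes). None of the 79 primes tested shows any such pattern (for each of these groups the chance of that is below 10^-4), which rules them out. Hence G = D_6 (6T3), of order 12.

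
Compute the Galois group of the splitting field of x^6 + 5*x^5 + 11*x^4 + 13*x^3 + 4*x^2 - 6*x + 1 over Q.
(C_3 x C_3) : C_4 (order 36)

The polynomial f is an irreducible sextic over Q, so G = Gal(f/Q) is one of the 16 transitive subgroups 6T1, ..., 6T16 of S_6. The discriminant of f is 525625 = 725^2, a perfect square, so G is contained in A_6. The transitive groups of degree 6 contained in A_6 are: A_4 (6T4, order 12), S_4 (6T7, order 24), (C_3 x C_3) : C_4 (6T10, order 36), PSL(2,5) (6T12, order 60), A_6 (6T15, order 360). By Dedekind's theorem, for a prime p not dividing disc(f) the degrees of the irreducible factors of f mod p form the cycle type of an element of G. Factoring f modulo the 19 such primes p <= 73 (skipping 5, 29, which divide the discriminant), each new pattern first appears at: mod 2: f = (x^2 + x + 1)(x^4 + x + 1), pattern 4+2; mod 11: f = (x^3 + 6x^2 + 3x + 10)(x^3 + 10x^2 + 3x + 10), pattern 3+3; mod 19: f = (x + 8)(x + 9)(x^2 + 9x + 7)(x^2 + 17x + 2), pattern 2+2+1+1; mod 61: f = (x + 20)(x + 27)(x + 34)(x^3 + 46x^2 + 3x + 60), pattern 3+1+1+1. No other pattern occurs in this range, so the set of observed cycle types is {4+2, 3+3, 2+2+1+1, 3+1+1+1}. The candidates containing elements of all these cycle types are (C_3 x C_3) : C_4 (6T10) of order 36, A_6 (6T15) of order 360; the others are excluded. The observed types are precisely the cycle types that occur in (C_3 x C_3) : C_4 (6T10) (apart from the identity). Each of the other remaining candidates has further cycle types, and by the Chebotarev density theorem the matching factorization patterns would occur for a proportion of primes equal to their share of the group: A_6 (6T15) additionally contains elements of type 5+1 (144 of its 360 elements, about 40% of primes). None of the 19 primes tested shows any such pattern (for each of these groups the chance of that is below 10^-4), which rules them out. Hence G = (C_3 x C_3) : C_4 (6T10), of order 36.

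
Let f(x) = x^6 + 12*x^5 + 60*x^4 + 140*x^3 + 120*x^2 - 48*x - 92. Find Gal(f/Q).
S_3 x S_3 (also written G36-)

The polynomial f is an irreducible sextic over Q, so G = Gal(f/Q) is one of the 16 transitive subgroups 6T1, ..., 6T16 of S_6. The discriminant of f is 660451885056, which is not a perfect square, so G is not contained in A_6. The transitive groups of degree 6 not contained in A_6 are: C_6 (6T1, order 6), S_3 (6T2, order 6), D_6 (6T3, order 12), C_3 x S_3 (6T5, order 18), A_4 x C_2 (6T6, order 24), S_4 (6T8, order 24), S_3 x S_3 (6T9, order 36), S_4 x C_2 (6T11, order 48), (S_3 x S_3) : C_2 (6T13, order 72), PGL(2,5) (6T14, order 120), S_6 (6T16, order 720). By Dedekind's theorem, for a prime p not dividing disc(f) the degrees of the irreducible factors of f mod p form the cycle type of an element of G. Factoring f modulo the 14 such primes p <= 53 (skipping 2, 3, which divide the discriminant), each new pattern first appears at: mod 5: f = (x + 1)(x + 3)(x^2 + 2)(x^2 + 3x + 3), pattern 2+2+1+1; mod 7: f = (x^6 + 5x^5 + 4x^4 + x^2 + x + 6), pattern 6; mod 19: f = (x + 4)(x + 5)(x + 16)(x^3 + 6x^2 + 12x + 18), pattern 3+1+1+1; mod 31: f = (x^2 + x + 16)(x^2 + 20x + 21)(x^2 + 22x + 6), pattern 2+2+2; mod 43: f = (x^3 + 6x^2 + 12x + 13)(x^3 + 6x^2 + 12x + 26), pattern 3+3. No other pattern occurs in this range, so the set of observed cycle types is {2+2+1+1, 6, 3+1+1+1, 2+2+2, 3+3}. The candidates containing elements of all these cycle types are S_3 x S_3 (6T9) of order 36, (S_3 x S_3) : C_2 (6T13) of order 72, S_6 (6T16) of order 720; the others are excluded. The observed types are precisely the cycle types that occur in S_3 x S_3 (6T9) (apart from the identity). Each of the other remaining candidates has further cycle types, and by the Chebotarev density theorem the matching factorization patterns would occur for a proportion of primes equal to their share of the group: (S_3 x S_3) : C_2 (6T13) additionally contains elements of type 4+2, 3+2+1, 2+1+1+1+1 (36 of its 72 elements, about 50% of primes); S_6 (6T16) additionally contains elements of type 5+1, 4+2, 4+1+1, 3+2+1, 2+1+1+1+1 (459 of its 720 elements, about 64% of primes). None of the 14 primes tested shows any such pattern (for each of these groups the chance of that is below 10^-4), which rules them out. Hence G = S_3 x S_3 (6T9), of order 36.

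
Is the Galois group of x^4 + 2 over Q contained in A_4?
The polynomial is irreducible of degree 4 over Q. Its discriminant is 2048, which is not a perfect square. A Galois group lies in the alternating group exactly when the discriminant is a square in Q, so the Galois group (D_4) is not contained in A_4.

No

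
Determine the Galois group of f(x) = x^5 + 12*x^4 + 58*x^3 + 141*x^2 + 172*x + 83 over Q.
The polynomial f is an irreducible quintic over Q, so G = Gal(f/Q) is a transitive subgroup of S_5: one of C_5 (5T1, order 5), D_5 (5T2, order 10), F_20 (5T3, order 20), A_5 (5T4, order 60) or S_5 (5T5, order 120). The discriminant of f is 2209 = 47^2, a perfect square, so G is contained in A_5. The transitive groups of degree 5 contained in A_5 are: C_5 (5T1, order 5), D_5 (5T2, order 10), A_5 (5T4, order 60). By Dedekind's theorem, for a prime p not dividing disc(f) the degrees of the irreducible factors of f mod p form the cycle type of an element of G. Factoring f modulo the 23 such primes p <= 89 (skipping 47, which divides the discriminant), each new pattern first appears at: mod 2: f = (x^5 + x^2 + 1), pattern 5; mod 5: f = (x + 1)(x^2 + 2x + 3)(x^2 + 4x + 1), pattern 2+2+1; mod 83: f = (x)(x + 56)(x + 62)(x + 70)(x + 73), pattern 1+1+1+1+1. No other pattern occurs in this range, so the set of observed cycle types is {5, 2+2+1, 1+1+1+1+1}. The candidates containing elements of all these cycle types are D_5 (5T2) of order 10, A_5 (5T4) of order 60; the others are excluded. The observed types are precisely the cycle types that occur in D_5 (5T2). Each of the other remaining candidates has further cycle types, and by the Chebotarev density theorem the matching factorization patterns would occur for a proportion of primes equal to their share of the group: A_5 (5T4) additionally contains elements of type 3+1+1 (20 of its 60 elements, about 33% of primes). None of the 23 primes tested shows any such pattern (for each of these groups the chance of that is below 10^-4), which rules them out. Hence G = D_5 (5T2), of order 10.

D_5 (also written D5)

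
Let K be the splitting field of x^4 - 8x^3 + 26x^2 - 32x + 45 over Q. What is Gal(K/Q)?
A_4 (also written A4)

The polynomial is an irreducible quartic over Q and its discriminant is 12845056 = 3584^2, a perfect square, so the Galois group is contained in A_4. The resolvent cubic y^3 - 26*y^2 + 76*y + 776 is irreducible over Q. An irreducible resolvent with square discriminant gives A_4.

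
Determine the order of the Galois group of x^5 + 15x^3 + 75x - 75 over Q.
The degree of the splitting field over Q equals the order of the Galois group, so first determine the group. The polynomial f is an irreducible quintic over Q, so G = Gal(f/Q) is a transitive subgroup of S_5: one of C_5 (5T1, order 5), D_5 (5T2, order 10), F_20 (5T3, order 20), A_5 (5T4, order 60) or S_5 (5T5, order 120). The discriminant of f is 265939453125, which is not a perfect square, so G is not contained in A_5. The transitive groups of degree 5 not contained in A_5 are: F_20 (5T3, order 20), S_5 (5T5, order 120). By Dedekind's theorem, for a prime p not dividing disc(f) the degrees of the irreducible factors of f mod p form the cycle type of an element of G. Factoring f modulo the 18 such primes p <= 73 (skipping 3, 5, 41, which divide the discriminant), each new pattern first appears at: mod 2: f = (x + 1)(x^4 + x^3 + 1), pattern 4+1; mod 11: f = (x^5 + 4x^3 + 9x + 2), pattern 5; mod 19: f = (x + 16)(x^2 + x + 12)(x^2 + 2x + 10), pattern 2+2+1. No other pattern occurs in this range, so the set of observed cycle types is {4+1, 5, 2+2+1}. The candidates containing elements of all these cycle types are F_20 (5T3) of order 20, S_5 (5T5) of order 120; the others are excluded. The observed types are precisely the cycle types that occur in F_20 (5T3) (apart from the identity). Each of the other remaining candidates has further cycle types, and by the Chebotarev density theorem the matching factorization patterns would occur for a proportion of primes equal to their share of the group: S_5 (5T5) additionally contains elements of type 3+2, 3+1+1, 2+1+1+1 (50 of its 120 elements, about 42% of primes). None of the 18 primes tested shows any such pattern (for each of these groups the chance of that is below 10^-4), which rules them out. Hence G = F_20 (5T3), of order 20. The Galois group F_20 (5T3) has order 20, so the splitting field has degree 20 over Q.

20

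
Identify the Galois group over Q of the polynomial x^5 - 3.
F_20 (order 20)

The polynomial f is an irreducible quintic over Q, so G = Gal(f/Q) is a transitive subgroup of S_5: one of C_5 (5T1, order 5), D_5 (5T2, order 10), F_20 (5T3, order 20), A_5 (5T4, order 60) or S_5 (5T5, order 120). The discriminant of f is 253125, which is not a perfect square, so G is not contained in A_5. The transitive groups of degree 5 not contained in A_5 are: F_20 (5T3, order 20), S_5 (5T5, order 120). By Dedekind's theorem, for a prime p not dividing disc(f) the degrees of the irreducible factors of f mod p form the cycle type of an element of G. Factoring f modulo the 18 such primes p <= 71 (skipping 3, 5, which divide the discriminant), each new pattern first appears at: mod 2: f = (x + 1)(x^4 + x^3 + x^2 + x + 1), pattern 4+1; mod 11: f = (x^5 + 8), pattern 5; mod 19: f = (x + 9)(x^2 + 12x + 5)(x^2 + 17x + 5), pattern 2+2+1; mod 41: f = (x + 3)(x + 7)(x + 13)(x + 29)(x + 30), pattern 1+1+1+1+1. No other pattern occurs in this range, so the set of observed cycle types is {4+1, 5, 2+2+1, 1+1+1+1+1}. The candidates containing elements of all these cycle types are F_20 (5T3) of order 20, S_5 (5T5) of order 120; the others are excluded. The observed types are precisely the cycle types that occur in F_20 (5T3). Each of the other remaining candidates has further cycle types, and by the Chebotarev density theorem the matching factorization patterns would occur for a proportion of primes equal to their share of the group: S_5 (5T5) additionally contains elements of type 3+2, 3+1+1, 2+1+1+1 (50 of its 120 elements, about 42% of primes). None of the 18 primes tested shows any such pattern (for each of these groups the chance of that is below 10^-4), which rules them out. Hence G = F_20 (5T3), of order 20.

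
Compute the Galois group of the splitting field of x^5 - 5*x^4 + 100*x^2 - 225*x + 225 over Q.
The polynomial f is an irreducible quintic over Q, so G = Gal(f/Q) is a transitive subgroup of S_5: one of C_5 (5T1, order 5), D_5 (5T2, order 10), F_20 (5T3, order 20), A_5 (5T4, order 60) or S_5 (5T5, order 120). The discriminant of f is 23040000000000 = 4800000^2, a perfect square, so G is contained in A_5. The transitive groups of degree 5 contained in A_5 are: C_5 (5T1, order 5), D_5 (5T2, order 10), A_5 (5T4, order 60). By Dedekind's theorem, for a prime p not dividing disc(f) the degrees of the irreducible factors of f mod p form the cycle type of an element of G. Factoring f modulo the 23 such primes p <= 101 (skipping 2, 3, 5, which divide the discriminant), each new pattern first appears at: mod 7: f = (x^5 + 2x^4 + 2x^2 + 6x + 1), pattern 5; mod 17: f = (x + 1)(x^2 + 12x + 12)(x^2 + 16x + 6), pattern 2+2+1. No other pattern occurs in this range, so the set of observed cycle types is {5, 2+2+1}. The candidates containing elements of all these cycle types are D_5 (5T2) of order 10, A_5 (5T4) of order 60; the others are excluded. The observed types are precisely the cycle types that occur in D_5 (5T2) (apart from the identity). Each of the other remaining candidates has further cycle types, and by the Chebotarev density theorem the matching factorization patterns would occur for a proportion of primes equal to their share of the group: A_5 (5T4) additionally contains elements of type 3+1+1 (20 of its 60 elements, about 33% of primes). None of the 23 primes tested shows any such pattern (for each of these groups the chance of that is below 10^-4), which rules them out. Hence G = D_5 (5T2), of order 10.

D_5 (also written D5)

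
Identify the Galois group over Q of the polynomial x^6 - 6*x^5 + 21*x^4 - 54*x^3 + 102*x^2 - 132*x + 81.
The polynomial f is an irreducible sextic over Q, so G = Gal(f/Q) is one of the 16 transitive subgroups 6T1, ..., 6T16 of S_6. The discriminant of f is -1024192512, which is not a perfect square, so G is not contained in A_6. The transitive groups of degree 6 not contained in A_6 are: C_6 (6T1, order 6), S_3 (6T2, order 6), D_6 (6T3, order 12), C_3 x S_3 (6T5, order 18), A_4 x C_2 (6T6, order 24), S_4 (6T8, order 24), S_3 x S_3 (6T9, order 36), S_4 x C_2 (6T11, order 48), (S_3 x S_3) : C_2 (6T13, order 72), PGL(2,5) (6T14, order 120), S_6 (6T16, order 720). By Dedekind's theorem, for a prime p not dividing disc(f) the degrees of the irreducible factors of f mod p form the cycle type of an element of G. Factoring f modulo the 21 such primes p <= 89 (skipping 2, 3, 7, which divide the discriminant), each new pattern first appears at: mod 5: f = (x^6 + 4x^5 + x^4 + x^3 + 2x^2 + 3x + 1), pattern 6; mod 11: f = (x + 5)(x^5 + 10x^3 + 6x^2 + 6x + 3), pattern 5+1; mod 13: f = (x + 10)(x + 12)(x^4 + 11x^3 + 10x^2 + 5x + 1), pattern 4+1+1; mod 23: f = (x + 12)(x + 18)(x^2 + 12x + 8)(x^2 + 21x + 4), pattern 2+2+1+1; mod 43: f = (x^3 + 16x^2 + 4x + 2)(x^3 + 21x^2 + 25x + 19), pattern 3+3; mod 61: f = (x^2 + x + 16)(x^2 + 14x + 20)(x^2 + 40x + 42), pattern 2+2+2. No other pattern occurs in this range, so the set of observed cycle types is {6, 5+1, 4+1+1, 2+2+1+1, 3+3, 2+2+2}. The candidates containing elements of all these cycle types are PGL(2,5) (6T14) of order 120, S_6 (6T16) of order 720; the others are excluded. The observed types are precisely the cycle types that occur in PGL(2,5) (6T14) (apart from the identity). Each of the other remaining candidates has further cycle types, and by the Chebotarev density theorem the matching factorization patterns would occur for a proportion of primes equal to their share of the group: S_6 (6T16) additionally contains elements of type 4+2, 3+2+1, 3+1+1+1, 2+1+1+1+1 (265 of its 720 elements, about 37% of primes). None of the 21 primes tested shows any such pattern (for each of these groups the chance of that is below 10^-4), which rules them out. Hence G = PGL(2,5) (6T14), of order 120.

PGL(2,5) (order 120)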